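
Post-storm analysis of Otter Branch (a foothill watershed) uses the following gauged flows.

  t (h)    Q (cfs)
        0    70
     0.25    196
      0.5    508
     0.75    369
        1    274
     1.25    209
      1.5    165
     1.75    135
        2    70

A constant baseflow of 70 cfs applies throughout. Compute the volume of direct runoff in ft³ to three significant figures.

Direct-runoff ordinates (Q − Q_b): 0.0, 126.0, 438.0, 299.0, 204.0, 139.0, 95.0, 65.0, 0.0 cfs.
ΣQ_DR = 1366 cfs.
With Δt = 0.25 h = 900 s, V = ΣQ_DR · Δt = 1366 × 900 = 1.23 × 10^6 ft³.

V ≈ 1.23 × 10^6 ft³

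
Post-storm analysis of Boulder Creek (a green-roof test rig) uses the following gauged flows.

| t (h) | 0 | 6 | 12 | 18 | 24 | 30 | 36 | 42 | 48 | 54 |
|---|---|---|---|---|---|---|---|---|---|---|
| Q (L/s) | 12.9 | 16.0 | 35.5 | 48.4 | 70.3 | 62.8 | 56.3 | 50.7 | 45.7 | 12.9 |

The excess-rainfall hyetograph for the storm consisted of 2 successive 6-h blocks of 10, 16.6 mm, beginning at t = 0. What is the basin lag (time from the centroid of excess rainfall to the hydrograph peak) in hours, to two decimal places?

t_L ≈ 17.26 h

Centroid of excess rainfall: t_c = Σ P_i·t̄_i / ΣP_i = 6.7444 h (block centres at 3, 9 h).
Hydrograph peak occurs at t = 24 h, so basin lag t_L = 24 − 6.7444 = 17.26 h.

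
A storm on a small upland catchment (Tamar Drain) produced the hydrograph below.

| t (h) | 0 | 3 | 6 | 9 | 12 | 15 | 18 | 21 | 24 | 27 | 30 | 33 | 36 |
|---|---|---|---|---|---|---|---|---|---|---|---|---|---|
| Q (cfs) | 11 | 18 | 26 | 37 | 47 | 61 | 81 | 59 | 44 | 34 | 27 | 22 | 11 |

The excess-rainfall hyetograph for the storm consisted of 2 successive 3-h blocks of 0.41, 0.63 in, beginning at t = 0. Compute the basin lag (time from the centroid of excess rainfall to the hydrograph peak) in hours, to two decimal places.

t_L ≈ 14.68 h

Centroid of excess rainfall: t_c = Σ P_i·t̄_i / ΣP_i = 3.3173 h (block centres at 1.5, 4.5 h).
Hydrograph peak occurs at t = 18 h, so basin lag t_L = 18 − 3.3173 = 14.68 h.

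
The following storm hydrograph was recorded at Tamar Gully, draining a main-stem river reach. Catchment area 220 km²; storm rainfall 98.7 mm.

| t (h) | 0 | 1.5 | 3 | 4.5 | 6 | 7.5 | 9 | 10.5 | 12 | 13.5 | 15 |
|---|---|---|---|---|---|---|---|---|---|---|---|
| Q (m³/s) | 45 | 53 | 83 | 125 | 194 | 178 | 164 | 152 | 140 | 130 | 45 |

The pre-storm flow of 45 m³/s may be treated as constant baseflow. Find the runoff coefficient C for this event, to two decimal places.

ΣQ_DR = 814.0 m³/s; V = ΣQ_DR·Δt = 4.396 × 10^6 m³.
Runoff depth d = V / A = 19.98 mm.
C = d / P = 19.98 / 98.7 = 0.20.

C ≈ 0.20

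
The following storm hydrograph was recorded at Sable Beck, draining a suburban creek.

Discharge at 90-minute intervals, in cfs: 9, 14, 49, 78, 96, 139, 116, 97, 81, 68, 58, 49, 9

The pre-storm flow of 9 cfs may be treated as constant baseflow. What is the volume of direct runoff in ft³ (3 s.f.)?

V ≈ 4.03 × 10^6 ft³

Direct-runoff ordinates (Q − Q_b): 0.0, 5.0, 40.0, 69.0, 87.0, 130.0, 107.0, 88.0, 72.0, 59.0, 49.0, 40.0, 0.0 cfs.
ΣQ_DR = 746.0 cfs.
With Δt = 1.5 h = 5400 s, V = ΣQ_DR · Δt = 746.0 × 5400 = 4.03 × 10^6 ft³.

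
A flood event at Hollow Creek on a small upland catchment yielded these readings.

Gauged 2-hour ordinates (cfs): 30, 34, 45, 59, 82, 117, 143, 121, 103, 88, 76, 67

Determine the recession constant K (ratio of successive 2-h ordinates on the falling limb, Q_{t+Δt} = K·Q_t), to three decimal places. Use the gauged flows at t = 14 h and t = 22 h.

K ≈ 0.863

Using the recession-limb readings at t = 14 h and t = 22 h: Q falls from 121 to 67 cfs over 4 intervals.
K = (Q₂/Q₁)^(1/4) = (67/121)^(1/4) = 0.863.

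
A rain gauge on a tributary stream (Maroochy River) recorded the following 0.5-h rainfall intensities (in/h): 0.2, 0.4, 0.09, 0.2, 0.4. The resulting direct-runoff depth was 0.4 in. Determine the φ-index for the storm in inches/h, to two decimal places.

Only the 4 blocks with intensity above φ contribute runoff: 0.2, 0.4, 0.2, 0.4 in/h.
Σ(I−φ)·Δt = d  ⇒  (0.2+0.4+0.2+0.4 − 4φ)·0.5 = 0.4
φ = (1.200 − 0.4/0.5) / 4 = 0.10 in/h.

φ ≈ 0.10 in/h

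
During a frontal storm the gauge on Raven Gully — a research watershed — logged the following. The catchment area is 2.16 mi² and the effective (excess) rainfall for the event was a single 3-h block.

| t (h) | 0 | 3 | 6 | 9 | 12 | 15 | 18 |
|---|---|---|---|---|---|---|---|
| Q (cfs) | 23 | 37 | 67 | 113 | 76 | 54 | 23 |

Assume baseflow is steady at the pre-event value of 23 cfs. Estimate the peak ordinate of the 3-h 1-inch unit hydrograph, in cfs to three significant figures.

U_p ≈ 180 cfs

Direct runoff: 0.0, 14.0, 44.0, 90.0, 53.0, 31.0, 0.0 cfs; ΣQ_DR = 232.0 cfs, peak = 90.0 cfs.
Runoff depth d = ΣQ_DR·Δt / A = 232.0 × 10800 / (2.16 mi²) = 0.4993 in.
The 1-inch UH is the DRH scaled by (1 in)/d, so U_p = 90.0 × 1/0.4993 = 180 cfs.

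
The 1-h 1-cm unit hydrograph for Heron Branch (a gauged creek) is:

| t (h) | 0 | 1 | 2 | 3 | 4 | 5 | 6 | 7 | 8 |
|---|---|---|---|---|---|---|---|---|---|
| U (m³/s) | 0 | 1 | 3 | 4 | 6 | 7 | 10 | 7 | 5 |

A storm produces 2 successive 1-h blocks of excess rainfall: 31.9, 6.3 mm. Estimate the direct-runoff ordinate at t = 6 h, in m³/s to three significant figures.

By discrete convolution, Q_j = Σ (P_i / 10 mm) · U_{j−i}.
At t = 6 h (j=6): Q = (31.9/10)·10 + (6.3/10)·7 = 36.3 m³/s.

Q ≈ 36.3 m³/s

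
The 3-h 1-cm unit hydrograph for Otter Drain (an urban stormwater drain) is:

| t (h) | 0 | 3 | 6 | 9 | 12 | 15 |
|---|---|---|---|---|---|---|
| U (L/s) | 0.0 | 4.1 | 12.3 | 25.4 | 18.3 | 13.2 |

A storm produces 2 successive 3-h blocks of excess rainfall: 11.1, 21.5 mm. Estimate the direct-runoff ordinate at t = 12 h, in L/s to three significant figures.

Q ≈ 74.9 L/s

By discrete convolution, Q_j = Σ (P_i / 10 mm) · U_{j−i}.
At t = 12 h (j=4): Q = (11.1/10)·18.3 + (21.5/10)·25.4 = 74.9 L/s.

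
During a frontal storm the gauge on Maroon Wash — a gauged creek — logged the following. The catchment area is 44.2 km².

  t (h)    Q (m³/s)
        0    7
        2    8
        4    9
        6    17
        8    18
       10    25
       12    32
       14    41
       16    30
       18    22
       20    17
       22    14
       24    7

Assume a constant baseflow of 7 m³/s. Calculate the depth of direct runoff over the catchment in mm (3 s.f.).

Direct runoff: 0.0, 1.0, 2.0, 10.0, 11.0, 18.0, 25.0, 34.0, 23.0, 15.0, 10.0, 7.0, 0.0 m³/s; ΣQ_DR = 156.0 m³/s.
V = ΣQ_DR · Δt = 156.0 × 7200 s = 1.123 × 10^6 m³.
Over A = 44.2 km², depth = V / A = 25.4 mm.

d ≈ 25.4 mm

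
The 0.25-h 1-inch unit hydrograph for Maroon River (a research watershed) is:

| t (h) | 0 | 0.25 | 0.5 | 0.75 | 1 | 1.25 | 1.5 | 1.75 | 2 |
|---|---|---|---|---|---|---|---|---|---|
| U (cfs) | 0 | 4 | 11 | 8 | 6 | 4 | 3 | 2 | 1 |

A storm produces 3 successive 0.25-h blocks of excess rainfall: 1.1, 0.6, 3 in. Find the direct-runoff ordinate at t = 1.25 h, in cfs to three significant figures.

Q ≈ 32.0 cfs

By discrete convolution, Q_j = Σ (P_i / 1 in) · U_{j−i}.
At t = 1.25 h (j=5): Q = (1.1/1)·4 + (0.6/1)·6 + (3/1)·8 = 32.0 cfs.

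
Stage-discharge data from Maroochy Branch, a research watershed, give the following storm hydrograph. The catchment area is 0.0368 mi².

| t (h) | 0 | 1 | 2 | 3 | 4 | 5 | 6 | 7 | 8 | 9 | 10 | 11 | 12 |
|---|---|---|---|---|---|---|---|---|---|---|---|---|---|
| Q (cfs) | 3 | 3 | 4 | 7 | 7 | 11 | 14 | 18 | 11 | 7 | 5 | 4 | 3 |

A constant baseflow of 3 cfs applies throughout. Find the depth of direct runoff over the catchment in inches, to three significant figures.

Direct runoff: 0.0, 0.0, 1.0, 4.0, 4.0, 8.0, 11.0, 15.0, 8.0, 4.0, 2.0, 1.0, 0.0 cfs; ΣQ_DR = 58.00 cfs.
V = ΣQ_DR · Δt = 58.00 × 3600 s = 2.088 × 10^5 ft³.
Over A = 0.0368 mi², depth = V / A = 2.44 in.

d ≈ 2.44 in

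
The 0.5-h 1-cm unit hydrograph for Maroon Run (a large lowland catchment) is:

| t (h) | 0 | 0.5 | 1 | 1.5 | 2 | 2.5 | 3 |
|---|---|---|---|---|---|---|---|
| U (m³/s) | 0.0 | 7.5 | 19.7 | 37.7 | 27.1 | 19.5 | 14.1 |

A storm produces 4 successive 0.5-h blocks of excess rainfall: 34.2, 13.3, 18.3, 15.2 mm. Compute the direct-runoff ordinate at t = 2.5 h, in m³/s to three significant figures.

By discrete convolution, Q_j = Σ (P_i / 10 mm) · U_{j−i}.
At t = 2.5 h (j=5): Q = (34.2/10)·19.5 + (13.3/10)·27.1 + (18.3/10)·37.7 + (15.2/10)·19.7 = 202 m³/s.

Q ≈ 202 m³/s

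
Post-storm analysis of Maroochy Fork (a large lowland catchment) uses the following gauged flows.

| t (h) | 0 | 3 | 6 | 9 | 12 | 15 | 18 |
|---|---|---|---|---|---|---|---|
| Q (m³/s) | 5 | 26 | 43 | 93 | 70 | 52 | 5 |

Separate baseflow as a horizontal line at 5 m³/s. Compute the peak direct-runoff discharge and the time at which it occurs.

Subtracting baseflow gives direct-runoff ordinates: 0.0, 21.0, 38.0, 88.0, 65.0, 47.0, 0.0 m³/s.
The maximum is 88.0 m³/s, occurring at the reading for t = 9 h.

Q_p = 88.0 m³/s at t = 9 h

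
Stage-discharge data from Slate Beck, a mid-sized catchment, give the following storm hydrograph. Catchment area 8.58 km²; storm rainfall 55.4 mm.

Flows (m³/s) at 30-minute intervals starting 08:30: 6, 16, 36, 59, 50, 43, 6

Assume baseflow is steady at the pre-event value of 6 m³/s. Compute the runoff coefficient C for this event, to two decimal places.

ΣQ_DR = 174.0 m³/s; V = ΣQ_DR·Δt = 3.132 × 10^5 m³.
Runoff depth d = V / A = 36.50 mm.
C = d / P = 36.50 / 55.4 = 0.66.

C ≈ 0.66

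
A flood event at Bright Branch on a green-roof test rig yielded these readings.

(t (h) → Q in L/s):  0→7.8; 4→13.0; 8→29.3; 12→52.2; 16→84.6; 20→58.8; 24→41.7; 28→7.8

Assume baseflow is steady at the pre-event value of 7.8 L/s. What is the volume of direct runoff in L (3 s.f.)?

V ≈ 3.35 × 10^6 L

Direct-runoff ordinates (Q − Q_b): 0.0, 5.2, 21.5, 44.4, 76.8, 51.0, 33.9, 0.0 L/s.
ΣQ_DR = 232.8 L/s.
With Δt = 4 h = 14400 s, V = ΣQ_DR · Δt = 232.8 × 14400 = 3.35 × 10^6 L.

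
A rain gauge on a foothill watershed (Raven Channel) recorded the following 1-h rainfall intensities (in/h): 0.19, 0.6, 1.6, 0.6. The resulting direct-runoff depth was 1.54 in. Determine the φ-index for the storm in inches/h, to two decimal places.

Only the 3 blocks with intensity above φ contribute runoff: 0.6, 1.6, 0.6 in/h.
Σ(I−φ)·Δt = d  ⇒  (0.6+1.6+0.6 − 3φ)·1 = 1.54
φ = (2.800 − 1.54/1) / 3 = 0.42 in/h.

φ ≈ 0.42 in/h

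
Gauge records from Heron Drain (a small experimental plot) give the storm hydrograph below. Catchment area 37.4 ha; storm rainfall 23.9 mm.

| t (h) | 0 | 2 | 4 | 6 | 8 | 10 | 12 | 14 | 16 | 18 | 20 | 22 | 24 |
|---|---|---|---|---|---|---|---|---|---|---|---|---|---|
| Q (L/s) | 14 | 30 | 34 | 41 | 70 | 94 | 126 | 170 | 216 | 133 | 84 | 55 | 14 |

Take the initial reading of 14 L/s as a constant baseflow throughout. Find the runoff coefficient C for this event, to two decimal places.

ΣQ_DR = 899.0 L/s; V = ΣQ_DR·Δt = 6.473 × 10^6 L.
Runoff depth d = V / A = 17.31 mm.
C = d / P = 17.31 / 23.9 = 0.72.

C ≈ 0.72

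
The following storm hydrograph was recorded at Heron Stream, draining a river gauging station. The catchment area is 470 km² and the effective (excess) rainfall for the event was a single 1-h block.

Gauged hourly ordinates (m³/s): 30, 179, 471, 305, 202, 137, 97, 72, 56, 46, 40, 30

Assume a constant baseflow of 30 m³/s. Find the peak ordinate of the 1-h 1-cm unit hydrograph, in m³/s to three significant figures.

Direct runoff: 0.0, 149.0, 441.0, 275.0, 172.0, 107.0, 67.0, 42.0, 26.0, 16.0, 10.0, 0.0 m³/s; ΣQ_DR = 1305 m³/s, peak = 441.0 m³/s.
Runoff depth d = ΣQ_DR·Δt / A = 1305 × 3600 / (470 km²) = 9.996 mm.
The 1-cm UH is the DRH scaled by (10 mm)/d, so U_p = 441.0 × 10/9.996 = 441 m³/s.

U_p ≈ 441 m³/s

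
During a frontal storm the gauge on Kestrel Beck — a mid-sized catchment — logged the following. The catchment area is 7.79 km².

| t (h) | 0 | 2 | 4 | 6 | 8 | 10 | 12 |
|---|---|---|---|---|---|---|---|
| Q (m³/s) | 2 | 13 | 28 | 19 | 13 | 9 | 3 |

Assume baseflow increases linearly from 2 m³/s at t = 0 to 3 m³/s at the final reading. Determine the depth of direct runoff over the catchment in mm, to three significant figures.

d ≈ 64.2 mm

Direct runoff: 0.00, 10.83, 25.67, 16.50, 10.33, 6.17, 0.00 m³/s; ΣQ_DR = 69.50 m³/s.
V = ΣQ_DR · Δt = 69.50 × 7200 s = 5.004 × 10^5 m³.
Over A = 7.79 km², depth = V / A = 64.2 mm.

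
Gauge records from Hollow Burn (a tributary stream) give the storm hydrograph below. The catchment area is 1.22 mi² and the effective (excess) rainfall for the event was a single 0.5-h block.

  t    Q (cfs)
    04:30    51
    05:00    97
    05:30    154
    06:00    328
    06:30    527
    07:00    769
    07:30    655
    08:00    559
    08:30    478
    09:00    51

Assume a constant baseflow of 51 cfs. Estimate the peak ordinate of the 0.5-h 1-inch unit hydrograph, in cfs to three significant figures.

Direct runoff: 0.0, 46.0, 103.0, 277.0, 476.0, 718.0, 604.0, 508.0, 427.0, 0.0 cfs; ΣQ_DR = 3159 cfs, peak = 718.0 cfs.
Runoff depth d = ΣQ_DR·Δt / A = 3159 × 1800 / (1.22 mi²) = 2.006 in.
The 1-inch UH is the DRH scaled by (1 in)/d, so U_p = 718.0 × 1/2.006 = 358 cfs.

U_p ≈ 358 cfs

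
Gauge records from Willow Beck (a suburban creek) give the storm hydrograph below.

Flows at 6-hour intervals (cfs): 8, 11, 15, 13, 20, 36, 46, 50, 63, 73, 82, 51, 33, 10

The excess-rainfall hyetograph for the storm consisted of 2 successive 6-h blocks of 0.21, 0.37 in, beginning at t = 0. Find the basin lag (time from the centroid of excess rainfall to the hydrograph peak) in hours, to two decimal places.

Centroid of excess rainfall: t_c = Σ P_i·t̄_i / ΣP_i = 6.8276 h (block centres at 3, 9 h).
Hydrograph peak occurs at t = 60 h, so basin lag t_L = 60 − 6.8276 = 53.17 h.

t_L ≈ 53.17 h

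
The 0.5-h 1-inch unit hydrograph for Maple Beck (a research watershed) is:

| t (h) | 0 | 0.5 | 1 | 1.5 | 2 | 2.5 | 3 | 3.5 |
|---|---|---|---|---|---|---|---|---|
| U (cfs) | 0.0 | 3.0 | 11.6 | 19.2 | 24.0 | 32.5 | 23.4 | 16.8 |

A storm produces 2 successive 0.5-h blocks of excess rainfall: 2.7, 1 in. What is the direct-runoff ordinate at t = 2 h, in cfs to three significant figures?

By discrete convolution, Q_j = Σ (P_i / 1 in) · U_{j−i}.
At t = 2 h (j=4): Q = (2.7/1)·24.0 + (1/1)·19.2 = 84.0 cfs.

Q ≈ 84.0 cfs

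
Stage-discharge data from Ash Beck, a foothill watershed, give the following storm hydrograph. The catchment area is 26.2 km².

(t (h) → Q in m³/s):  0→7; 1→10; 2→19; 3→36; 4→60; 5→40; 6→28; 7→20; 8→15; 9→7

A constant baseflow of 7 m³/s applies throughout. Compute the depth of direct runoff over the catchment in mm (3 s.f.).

Direct runoff: 0.0, 3.0, 12.0, 29.0, 53.0, 33.0, 21.0, 13.0, 8.0, 0.0 m³/s; ΣQ_DR = 172.0 m³/s.
V = ΣQ_DR · Δt = 172.0 × 3600 s = 6.192 × 10^5 m³.
Over A = 26.2 km², depth = V / A = 23.6 mm.

d ≈ 23.6 mm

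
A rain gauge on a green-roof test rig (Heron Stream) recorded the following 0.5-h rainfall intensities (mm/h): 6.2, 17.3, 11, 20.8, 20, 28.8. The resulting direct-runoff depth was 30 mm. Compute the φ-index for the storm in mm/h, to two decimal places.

Only the 5 blocks with intensity above φ contribute runoff: 17.3, 11, 20.8, 20, 28.8 mm/h.
Σ(I−φ)·Δt = d  ⇒  (17.3+11+20.8+20+28.8 − 5φ)·0.5 = 30
φ = (97.90 − 30/0.5) / 5 = 7.58 mm/h.

φ ≈ 7.58 mm/h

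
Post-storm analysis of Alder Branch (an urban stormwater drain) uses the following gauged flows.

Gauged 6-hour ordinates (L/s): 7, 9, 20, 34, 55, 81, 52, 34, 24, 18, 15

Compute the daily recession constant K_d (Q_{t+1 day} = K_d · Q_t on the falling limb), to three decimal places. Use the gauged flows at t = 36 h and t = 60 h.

Between t = 36 h and t = 60 h the flow falls from 52 to 15 L/s over 4×6 h = 24 h.
Per-interval ratio K = (15/52)^(1/4) = 0.7329; K_d = K^(24/6) = 0.288.

K_d ≈ 0.288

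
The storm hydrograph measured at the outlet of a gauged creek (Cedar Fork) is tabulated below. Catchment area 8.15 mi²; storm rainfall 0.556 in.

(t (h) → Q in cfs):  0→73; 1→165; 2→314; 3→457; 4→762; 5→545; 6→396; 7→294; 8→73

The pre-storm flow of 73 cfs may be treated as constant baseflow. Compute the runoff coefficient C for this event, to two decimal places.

C ≈ 0.83

ΣQ_DR = 2422 cfs; V = ΣQ_DR·Δt = 8.719 × 10^6 ft³.
Runoff depth d = V / A = 0.4605 in.
C = d / P = 0.4605 / 0.556 = 0.83.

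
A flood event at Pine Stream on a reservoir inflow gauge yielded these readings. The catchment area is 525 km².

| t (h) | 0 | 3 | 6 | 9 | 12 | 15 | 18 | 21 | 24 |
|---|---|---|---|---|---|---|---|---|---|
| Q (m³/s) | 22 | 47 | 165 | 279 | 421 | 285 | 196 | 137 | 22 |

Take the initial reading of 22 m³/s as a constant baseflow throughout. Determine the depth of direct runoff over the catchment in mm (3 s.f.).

Direct runoff: 0.0, 25.0, 143.0, 257.0, 399.0, 263.0, 174.0, 115.0, 0.0 m³/s; ΣQ_DR = 1376 m³/s.
V = ΣQ_DR · Δt = 1376 × 10800 s = 1.486 × 10^7 m³.
Over A = 525 km², depth = V / A = 28.3 mm.

d ≈ 28.3 mm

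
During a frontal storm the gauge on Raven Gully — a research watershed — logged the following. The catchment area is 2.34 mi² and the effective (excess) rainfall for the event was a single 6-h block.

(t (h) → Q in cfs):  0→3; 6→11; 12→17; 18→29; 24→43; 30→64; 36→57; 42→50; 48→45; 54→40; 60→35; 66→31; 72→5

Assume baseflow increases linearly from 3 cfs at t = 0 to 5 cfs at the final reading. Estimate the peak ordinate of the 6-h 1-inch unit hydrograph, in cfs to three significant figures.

U_p ≈ 40.1 cfs

Direct runoff: 0.00, 7.83, 13.67, 25.50, 39.33, 60.17, 53.00, 45.83, 40.67, 35.50, 30.33, 26.17, 0.00 cfs; ΣQ_DR = 378.0 cfs, peak = 60.17 cfs.
Runoff depth d = ΣQ_DR·Δt / A = 378.0 × 21600 / (2.34 mi²) = 1.502 in.
The 1-inch UH is the DRH scaled by (1 in)/d, so U_p = 60.17 × 1/1.502 = 40.1 cfs.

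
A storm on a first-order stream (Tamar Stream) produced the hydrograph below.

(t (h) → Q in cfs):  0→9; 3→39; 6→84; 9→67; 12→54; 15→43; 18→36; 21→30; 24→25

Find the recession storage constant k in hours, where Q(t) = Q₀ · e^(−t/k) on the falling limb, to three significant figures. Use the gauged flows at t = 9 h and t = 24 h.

k ≈ 15.2 h

On the falling limb, Q drops from 67 to 25 cfs between t = 9 h and t = 24 h (Δt = 15 h).
k = −Δt / ln(Q₂/Q₁) = −15 / ln(25/67) = 15.2 h.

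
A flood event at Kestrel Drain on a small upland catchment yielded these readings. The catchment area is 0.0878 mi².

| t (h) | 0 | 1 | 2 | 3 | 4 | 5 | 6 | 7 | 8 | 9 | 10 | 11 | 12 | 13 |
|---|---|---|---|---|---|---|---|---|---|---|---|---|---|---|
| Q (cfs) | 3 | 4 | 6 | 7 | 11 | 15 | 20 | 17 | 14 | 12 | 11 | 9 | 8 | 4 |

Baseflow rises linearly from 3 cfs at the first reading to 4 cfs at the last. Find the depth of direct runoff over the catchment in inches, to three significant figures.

Direct runoff: 0.00, 0.92, 2.85, 3.77, 7.69, 11.62, 16.54, 13.46, 10.38, 8.31, 7.23, 5.15, 4.08, 0.00 cfs; ΣQ_DR = 92.00 cfs.
V = ΣQ_DR · Δt = 92.00 × 3600 s = 3.312 × 10^5 ft³.
Over A = 0.0878 mi², depth = V / A = 1.62 in.

d ≈ 1.62 in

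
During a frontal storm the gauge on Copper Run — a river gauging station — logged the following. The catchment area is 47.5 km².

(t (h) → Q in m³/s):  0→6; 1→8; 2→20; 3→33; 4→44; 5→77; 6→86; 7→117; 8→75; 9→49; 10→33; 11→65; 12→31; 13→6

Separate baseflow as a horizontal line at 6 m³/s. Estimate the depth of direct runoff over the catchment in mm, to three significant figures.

d ≈ 42.9 mm

Direct runoff: 0.0, 2.0, 14.0, 27.0, 38.0, 71.0, 80.0, 111.0, 69.0, 43.0, 27.0, 59.0, 25.0, 0.0 m³/s; ΣQ_DR = 566.0 m³/s.
V = ΣQ_DR · Δt = 566.0 × 3600 s = 2.038 × 10^6 m³.
Over A = 47.5 km², depth = V / A = 42.9 mm.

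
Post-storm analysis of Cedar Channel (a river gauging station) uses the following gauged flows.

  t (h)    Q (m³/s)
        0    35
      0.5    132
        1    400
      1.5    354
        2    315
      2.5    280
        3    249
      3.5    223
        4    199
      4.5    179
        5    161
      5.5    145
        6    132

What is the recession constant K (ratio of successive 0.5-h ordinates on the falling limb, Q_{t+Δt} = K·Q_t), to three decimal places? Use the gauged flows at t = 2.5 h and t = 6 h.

K ≈ 0.898

Using the recession-limb readings at t = 2.5 h and t = 6 h: Q falls from 280 to 132 m³/s over 7 intervals.
K = (Q₂/Q₁)^(1/7) = (132/280)^(1/7) = 0.898.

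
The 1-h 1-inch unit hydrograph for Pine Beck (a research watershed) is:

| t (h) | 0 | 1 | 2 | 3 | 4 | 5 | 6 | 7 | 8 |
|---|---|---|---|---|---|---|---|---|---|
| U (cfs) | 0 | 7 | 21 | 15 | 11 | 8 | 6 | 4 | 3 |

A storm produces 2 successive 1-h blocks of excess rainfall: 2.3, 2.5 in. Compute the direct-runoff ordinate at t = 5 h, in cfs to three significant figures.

Q ≈ 45.9 cfs

By discrete convolution, Q_j = Σ (P_i / 1 in) · U_{j−i}.
At t = 5 h (j=5): Q = (2.3/1)·8 + (2.5/1)·11 = 45.9 cfs.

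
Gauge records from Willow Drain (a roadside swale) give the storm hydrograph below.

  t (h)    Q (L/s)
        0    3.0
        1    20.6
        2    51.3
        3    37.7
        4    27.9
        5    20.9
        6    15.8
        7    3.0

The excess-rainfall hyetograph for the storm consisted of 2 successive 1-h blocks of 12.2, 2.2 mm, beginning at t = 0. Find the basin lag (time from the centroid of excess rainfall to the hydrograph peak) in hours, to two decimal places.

t_L ≈ 1.35 h

Centroid of excess rainfall: t_c = Σ P_i·t̄_i / ΣP_i = 0.6528 h (block centres at 0.5, 1.5 h).
Hydrograph peak occurs at t = 2 h, so basin lag t_L = 2 − 0.6528 = 1.35 h.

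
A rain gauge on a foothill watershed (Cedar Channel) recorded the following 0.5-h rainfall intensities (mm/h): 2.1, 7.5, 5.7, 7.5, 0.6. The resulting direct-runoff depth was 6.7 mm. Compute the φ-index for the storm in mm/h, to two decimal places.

Only the 3 blocks with intensity above φ contribute runoff: 7.5, 5.7, 7.5 mm/h.
Σ(I−φ)·Δt = d  ⇒  (7.5+5.7+7.5 − 3φ)·0.5 = 6.7
φ = (20.70 − 6.7/0.5) / 3 = 2.43 mm/h.

φ ≈ 2.43 mm/h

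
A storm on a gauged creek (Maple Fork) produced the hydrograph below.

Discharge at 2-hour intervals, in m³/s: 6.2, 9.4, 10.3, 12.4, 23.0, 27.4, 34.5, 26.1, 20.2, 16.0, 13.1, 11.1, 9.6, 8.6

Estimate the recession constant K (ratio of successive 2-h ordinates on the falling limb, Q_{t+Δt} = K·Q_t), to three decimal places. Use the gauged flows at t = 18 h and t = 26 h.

Using the recession-limb readings at t = 18 h and t = 26 h: Q falls from 16.0 to 8.6 m³/s over 4 intervals.
K = (Q₂/Q₁)^(1/4) = (8.6/16.0)^(1/4) = 0.856.

K ≈ 0.856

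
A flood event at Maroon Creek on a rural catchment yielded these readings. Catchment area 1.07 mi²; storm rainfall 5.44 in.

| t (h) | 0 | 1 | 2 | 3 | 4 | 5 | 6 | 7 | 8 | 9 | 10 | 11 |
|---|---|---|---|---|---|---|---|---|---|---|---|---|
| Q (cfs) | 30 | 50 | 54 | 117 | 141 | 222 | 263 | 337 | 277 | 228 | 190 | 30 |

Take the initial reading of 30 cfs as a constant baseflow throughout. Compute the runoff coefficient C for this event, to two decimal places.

ΣQ_DR = 1579 cfs; V = ΣQ_DR·Δt = 5.684 × 10^6 ft³.
Runoff depth d = V / A = 2.287 in.
C = d / P = 2.287 / 5.44 = 0.42.

C ≈ 0.42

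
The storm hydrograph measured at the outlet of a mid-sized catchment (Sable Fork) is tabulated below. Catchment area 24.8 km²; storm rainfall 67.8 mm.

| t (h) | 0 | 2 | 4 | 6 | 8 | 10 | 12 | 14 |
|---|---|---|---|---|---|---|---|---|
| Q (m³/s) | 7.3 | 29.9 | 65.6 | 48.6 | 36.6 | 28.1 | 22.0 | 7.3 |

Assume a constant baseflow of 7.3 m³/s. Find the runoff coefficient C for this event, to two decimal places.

C ≈ 0.80

ΣQ_DR = 187.0 m³/s; V = ΣQ_DR·Δt = 1.346 × 10^6 m³.
Runoff depth d = V / A = 54.29 mm.
C = d / P = 54.29 / 67.8 = 0.80.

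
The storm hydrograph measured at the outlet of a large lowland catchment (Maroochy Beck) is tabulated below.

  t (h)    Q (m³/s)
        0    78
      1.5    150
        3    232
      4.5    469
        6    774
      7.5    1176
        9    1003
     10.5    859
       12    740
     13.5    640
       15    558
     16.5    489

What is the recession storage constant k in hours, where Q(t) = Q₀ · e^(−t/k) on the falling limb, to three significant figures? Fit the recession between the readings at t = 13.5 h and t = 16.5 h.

k ≈ 11.1 h

On the falling limb, Q drops from 640 to 489 m³/s between t = 13.5 h and t = 16.5 h (Δt = 3 h).
k = −Δt / ln(Q₂/Q₁) = −3 / ln(489/640) = 11.1 h.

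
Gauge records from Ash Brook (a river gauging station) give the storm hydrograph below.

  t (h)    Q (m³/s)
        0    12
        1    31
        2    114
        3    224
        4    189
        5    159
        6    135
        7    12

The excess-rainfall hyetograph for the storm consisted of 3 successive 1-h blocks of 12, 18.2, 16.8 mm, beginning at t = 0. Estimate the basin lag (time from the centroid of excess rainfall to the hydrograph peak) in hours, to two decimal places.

t_L ≈ 1.40 h

Centroid of excess rainfall: t_c = Σ P_i·t̄_i / ΣP_i = 1.6021 h (block centres at 0.5, 1.5, 2.5 h).
Hydrograph peak occurs at t = 3 h, so basin lag t_L = 3 − 1.6021 = 1.40 h.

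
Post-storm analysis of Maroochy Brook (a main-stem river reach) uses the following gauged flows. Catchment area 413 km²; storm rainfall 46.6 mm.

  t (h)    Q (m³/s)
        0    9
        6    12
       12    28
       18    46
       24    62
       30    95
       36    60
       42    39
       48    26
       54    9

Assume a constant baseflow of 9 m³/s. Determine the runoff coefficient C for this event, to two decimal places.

C ≈ 0.33

ΣQ_DR = 296.0 m³/s; V = ΣQ_DR·Δt = 6.394 × 10^6 m³.
Runoff depth d = V / A = 15.48 mm.
C = d / P = 15.48 / 46.6 = 0.33.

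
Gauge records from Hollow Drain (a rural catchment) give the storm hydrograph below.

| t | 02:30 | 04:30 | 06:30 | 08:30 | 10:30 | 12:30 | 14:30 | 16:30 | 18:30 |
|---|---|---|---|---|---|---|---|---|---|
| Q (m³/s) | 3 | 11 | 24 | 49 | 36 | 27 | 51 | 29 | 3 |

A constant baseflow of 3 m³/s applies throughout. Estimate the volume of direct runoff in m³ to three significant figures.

Direct-runoff ordinates (Q − Q_b): 0.0, 8.0, 21.0, 46.0, 33.0, 24.0, 48.0, 26.0, 0.0 m³/s.
ΣQ_DR = 206.0 m³/s.
With Δt = 2 h = 7200 s, V = ΣQ_DR · Δt = 206.0 × 7200 = 1.48 × 10^6 m³.

V ≈ 1.48 × 10^6 m³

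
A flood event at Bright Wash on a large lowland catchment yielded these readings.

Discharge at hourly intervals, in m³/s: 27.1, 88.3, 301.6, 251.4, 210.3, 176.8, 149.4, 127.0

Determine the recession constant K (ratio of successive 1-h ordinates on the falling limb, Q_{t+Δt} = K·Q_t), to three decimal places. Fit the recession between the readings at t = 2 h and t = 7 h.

Using the recession-limb readings at t = 2 h and t = 7 h: Q falls from 301.6 to 127.0 m³/s over 5 intervals.
K = (Q₂/Q₁)^(1/5) = (127.0/301.6)^(1/5) = 0.841.

K ≈ 0.841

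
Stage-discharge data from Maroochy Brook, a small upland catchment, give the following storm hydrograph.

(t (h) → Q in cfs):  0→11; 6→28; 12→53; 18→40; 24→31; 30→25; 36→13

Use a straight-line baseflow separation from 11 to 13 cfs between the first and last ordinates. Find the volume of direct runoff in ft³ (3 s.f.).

Direct-runoff ordinates (Q − Q_b): 0.00, 16.67, 41.33, 28.00, 18.67, 12.33, 0.00 cfs.
ΣQ_DR = 117.0 cfs.
With Δt = 6 h = 21600 s, V = ΣQ_DR · Δt = 117.0 × 21600 = 2.53 × 10^6 ft³.

V ≈ 2.53 × 10^6 ft³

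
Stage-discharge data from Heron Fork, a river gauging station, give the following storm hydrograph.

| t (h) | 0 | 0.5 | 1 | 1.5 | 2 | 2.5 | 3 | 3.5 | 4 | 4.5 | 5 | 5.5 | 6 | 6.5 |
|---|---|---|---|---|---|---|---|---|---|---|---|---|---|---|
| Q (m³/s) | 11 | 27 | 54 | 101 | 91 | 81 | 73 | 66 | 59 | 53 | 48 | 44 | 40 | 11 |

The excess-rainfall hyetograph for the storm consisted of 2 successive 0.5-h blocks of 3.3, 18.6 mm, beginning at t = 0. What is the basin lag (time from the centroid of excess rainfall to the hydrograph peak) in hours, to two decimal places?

Centroid of excess rainfall: t_c = Σ P_i·t̄_i / ΣP_i = 0.6747 h (block centres at 0.25, 0.75 h).
Hydrograph peak occurs at t = 1.5 h, so basin lag t_L = 1.5 − 0.6747 = 0.83 h.

t_L ≈ 0.83 h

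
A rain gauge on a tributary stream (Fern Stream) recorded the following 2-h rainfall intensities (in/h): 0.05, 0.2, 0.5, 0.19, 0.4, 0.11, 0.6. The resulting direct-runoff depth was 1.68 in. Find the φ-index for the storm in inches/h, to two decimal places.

Only the 3 blocks with intensity above φ contribute runoff: 0.5, 0.4, 0.6 in/h.
Σ(I−φ)·Δt = d  ⇒  (0.5+0.4+0.6 − 3φ)·2 = 1.68
φ = (1.500 − 1.68/2) / 3 = 0.22 in/h.

φ ≈ 0.22 in/h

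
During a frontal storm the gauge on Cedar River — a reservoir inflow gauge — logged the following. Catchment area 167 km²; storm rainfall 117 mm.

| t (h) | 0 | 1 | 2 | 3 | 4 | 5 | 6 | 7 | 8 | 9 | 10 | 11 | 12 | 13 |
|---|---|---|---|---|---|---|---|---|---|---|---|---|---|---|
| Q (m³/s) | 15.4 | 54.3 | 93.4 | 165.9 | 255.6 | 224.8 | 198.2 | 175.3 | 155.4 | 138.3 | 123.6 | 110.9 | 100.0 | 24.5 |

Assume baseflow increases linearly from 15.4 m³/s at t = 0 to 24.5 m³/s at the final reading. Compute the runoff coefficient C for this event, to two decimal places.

ΣQ_DR = 1556 m³/s; V = ΣQ_DR·Δt = 5.603 × 10^6 m³.
Runoff depth d = V / A = 33.55 mm.
C = d / P = 33.55 / 117 = 0.29.

C ≈ 0.29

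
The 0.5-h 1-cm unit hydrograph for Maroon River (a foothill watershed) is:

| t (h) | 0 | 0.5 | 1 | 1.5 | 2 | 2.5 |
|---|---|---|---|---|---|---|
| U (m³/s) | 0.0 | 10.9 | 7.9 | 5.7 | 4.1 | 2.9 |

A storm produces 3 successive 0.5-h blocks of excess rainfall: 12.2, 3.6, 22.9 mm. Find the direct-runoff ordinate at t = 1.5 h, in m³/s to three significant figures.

By discrete convolution, Q_j = Σ (P_i / 10 mm) · U_{j−i}.
At t = 1.5 h (j=3): Q = (12.2/10)·5.7 + (3.6/10)·7.9 + (22.9/10)·10.9 = 34.8 m³/s.

Q ≈ 34.8 m³/s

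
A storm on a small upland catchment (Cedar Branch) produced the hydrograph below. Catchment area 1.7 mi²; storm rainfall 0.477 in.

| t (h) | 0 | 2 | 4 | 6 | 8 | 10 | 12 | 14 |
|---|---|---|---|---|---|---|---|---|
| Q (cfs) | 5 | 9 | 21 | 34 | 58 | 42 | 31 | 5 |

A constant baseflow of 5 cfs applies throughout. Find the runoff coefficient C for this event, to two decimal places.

ΣQ_DR = 165.0 cfs; V = ΣQ_DR·Δt = 1.188 × 10^6 ft³.
Runoff depth d = V / A = 0.3008 in.
C = d / P = 0.3008 / 0.477 = 0.63.

C ≈ 0.63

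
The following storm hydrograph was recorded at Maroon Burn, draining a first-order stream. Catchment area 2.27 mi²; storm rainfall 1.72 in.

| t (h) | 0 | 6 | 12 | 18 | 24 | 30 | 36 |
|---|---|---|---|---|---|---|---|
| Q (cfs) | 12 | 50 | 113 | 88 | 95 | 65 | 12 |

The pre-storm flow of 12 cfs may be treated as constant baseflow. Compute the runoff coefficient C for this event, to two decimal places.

C ≈ 0.84

ΣQ_DR = 351.0 cfs; V = ΣQ_DR·Δt = 7.582 × 10^6 ft³.
Runoff depth d = V / A = 1.438 in.
C = d / P = 1.438 / 1.72 = 0.84.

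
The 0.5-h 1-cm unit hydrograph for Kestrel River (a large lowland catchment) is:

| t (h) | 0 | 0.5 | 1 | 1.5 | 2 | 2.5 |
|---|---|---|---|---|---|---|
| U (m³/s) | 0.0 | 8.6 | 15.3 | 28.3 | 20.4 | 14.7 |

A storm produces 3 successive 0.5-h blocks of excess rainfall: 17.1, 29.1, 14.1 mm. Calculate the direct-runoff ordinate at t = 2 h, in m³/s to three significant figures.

Q ≈ 139 m³/s

By discrete convolution, Q_j = Σ (P_i / 10 mm) · U_{j−i}.
At t = 2 h (j=4): Q = (17.1/10)·20.4 + (29.1/10)·28.3 + (14.1/10)·15.3 = 139 m³/s.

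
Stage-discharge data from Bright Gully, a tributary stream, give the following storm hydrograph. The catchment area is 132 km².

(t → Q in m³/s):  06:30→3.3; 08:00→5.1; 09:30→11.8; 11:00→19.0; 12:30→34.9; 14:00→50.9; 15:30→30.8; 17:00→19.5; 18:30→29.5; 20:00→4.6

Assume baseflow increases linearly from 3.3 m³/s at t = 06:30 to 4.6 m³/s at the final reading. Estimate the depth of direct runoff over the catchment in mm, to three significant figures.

d ≈ 6.95 mm

Direct runoff: 0.00, 1.66, 8.21, 15.27, 31.02, 46.88, 26.63, 15.19, 25.04, 0.00 m³/s; ΣQ_DR = 169.9 m³/s.
V = ΣQ_DR · Δt = 169.9 × 5400 s = 9.175 × 10^5 m³.
Over A = 132 km², depth = V / A = 6.95 mm.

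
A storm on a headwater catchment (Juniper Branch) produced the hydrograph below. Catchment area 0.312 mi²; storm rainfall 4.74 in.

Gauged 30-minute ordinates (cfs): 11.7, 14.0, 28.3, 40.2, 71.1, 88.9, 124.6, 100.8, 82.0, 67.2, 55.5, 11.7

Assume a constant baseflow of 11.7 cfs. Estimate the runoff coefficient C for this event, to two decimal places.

ΣQ_DR = 555.6 cfs; V = ΣQ_DR·Δt = 1.000 × 10^6 ft³.
Runoff depth d = V / A = 1.380 in.
C = d / P = 1.380 / 4.74 = 0.29.

C ≈ 0.29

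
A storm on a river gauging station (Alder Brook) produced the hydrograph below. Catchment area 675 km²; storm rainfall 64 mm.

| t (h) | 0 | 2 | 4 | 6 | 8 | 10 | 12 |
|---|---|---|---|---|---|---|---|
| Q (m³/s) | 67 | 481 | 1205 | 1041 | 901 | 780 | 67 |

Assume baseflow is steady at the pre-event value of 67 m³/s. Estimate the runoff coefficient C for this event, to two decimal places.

C ≈ 0.68

ΣQ_DR = 4073 m³/s; V = ΣQ_DR·Δt = 2.933 × 10^7 m³.
Runoff depth d = V / A = 43.45 mm.
C = d / P = 43.45 / 64 = 0.68.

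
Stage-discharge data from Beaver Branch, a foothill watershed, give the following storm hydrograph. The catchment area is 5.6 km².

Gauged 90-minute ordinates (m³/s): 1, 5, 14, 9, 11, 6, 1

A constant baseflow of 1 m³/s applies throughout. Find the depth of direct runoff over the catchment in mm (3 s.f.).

d ≈ 38.6 mm

Direct runoff: 0.0, 4.0, 13.0, 8.0, 10.0, 5.0, 0.0 m³/s; ΣQ_DR = 40.00 m³/s.
V = ΣQ_DR · Δt = 40.00 × 5400 s = 2.160 × 10^5 m³.
Over A = 5.6 km², depth = V / A = 38.6 mm.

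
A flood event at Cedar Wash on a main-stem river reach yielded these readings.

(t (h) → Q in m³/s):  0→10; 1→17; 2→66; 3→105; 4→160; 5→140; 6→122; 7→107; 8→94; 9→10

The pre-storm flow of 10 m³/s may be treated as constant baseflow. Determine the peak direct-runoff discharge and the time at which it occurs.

Subtracting baseflow gives direct-runoff ordinates: 0.0, 7.0, 56.0, 95.0, 150.0, 130.0, 112.0, 97.0, 84.0, 0.0 m³/s.
The maximum is 150.0 m³/s, occurring at the reading for t = 4 h.

Q_p = 150.0 m³/s at t = 4 h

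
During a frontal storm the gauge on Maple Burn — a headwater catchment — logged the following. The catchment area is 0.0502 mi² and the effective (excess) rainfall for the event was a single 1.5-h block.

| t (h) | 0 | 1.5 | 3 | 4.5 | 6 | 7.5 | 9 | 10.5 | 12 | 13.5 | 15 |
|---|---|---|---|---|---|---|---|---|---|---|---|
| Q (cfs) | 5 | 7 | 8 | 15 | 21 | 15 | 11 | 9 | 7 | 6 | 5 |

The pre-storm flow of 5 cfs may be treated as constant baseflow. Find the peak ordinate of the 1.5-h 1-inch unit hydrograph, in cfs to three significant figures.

U_p ≈ 6.40 cfs

Direct runoff: 0.0, 2.0, 3.0, 10.0, 16.0, 10.0, 6.0, 4.0, 2.0, 1.0, 0.0 cfs; ΣQ_DR = 54.00 cfs, peak = 16.0 cfs.
Runoff depth d = ΣQ_DR·Δt / A = 54.00 × 5400 / (0.0502 mi²) = 2.500 in.
The 1-inch UH is the DRH scaled by (1 in)/d, so U_p = 16.0 × 1/2.500 = 6.40 cfs.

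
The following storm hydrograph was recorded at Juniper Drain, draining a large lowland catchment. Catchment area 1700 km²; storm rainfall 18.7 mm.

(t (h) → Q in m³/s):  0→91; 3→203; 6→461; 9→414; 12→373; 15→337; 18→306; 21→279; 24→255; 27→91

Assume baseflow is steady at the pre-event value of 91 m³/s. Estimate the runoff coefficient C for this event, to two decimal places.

ΣQ_DR = 1900 m³/s; V = ΣQ_DR·Δt = 2.052 × 10^7 m³.
Runoff depth d = V / A = 12.07 mm.
C = d / P = 12.07 / 18.7 = 0.65.

C ≈ 0.65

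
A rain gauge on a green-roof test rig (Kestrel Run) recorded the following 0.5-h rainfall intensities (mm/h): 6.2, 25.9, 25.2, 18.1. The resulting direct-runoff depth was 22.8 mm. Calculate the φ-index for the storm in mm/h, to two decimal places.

φ ≈ 7.87 mm/h

Only the 3 blocks with intensity above φ contribute runoff: 25.9, 25.2, 18.1 mm/h.
Σ(I−φ)·Δt = d  ⇒  (25.9+25.2+18.1 − 3φ)·0.5 = 22.8
φ = (69.20 − 22.8/0.5) / 3 = 7.87 mm/h.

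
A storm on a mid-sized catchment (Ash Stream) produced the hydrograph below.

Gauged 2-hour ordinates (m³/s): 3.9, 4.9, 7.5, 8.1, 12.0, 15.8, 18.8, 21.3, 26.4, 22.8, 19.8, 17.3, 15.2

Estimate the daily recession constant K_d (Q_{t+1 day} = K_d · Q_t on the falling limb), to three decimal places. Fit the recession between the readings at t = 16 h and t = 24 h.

K_d ≈ 0.191

Between t = 16 h and t = 24 h the flow falls from 26.4 to 15.2 m³/s over 4×2 h = 8 h.
Per-interval ratio K = (15.2/26.4)^(1/4) = 0.8711; K_d = K^(24/2) = 0.191.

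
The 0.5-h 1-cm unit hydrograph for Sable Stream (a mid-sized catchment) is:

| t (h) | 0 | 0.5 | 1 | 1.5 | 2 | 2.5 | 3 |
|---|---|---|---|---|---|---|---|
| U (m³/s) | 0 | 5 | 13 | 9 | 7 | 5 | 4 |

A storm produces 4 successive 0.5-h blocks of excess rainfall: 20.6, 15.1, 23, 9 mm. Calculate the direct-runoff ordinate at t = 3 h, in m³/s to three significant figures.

Q ≈ 40.0 m³/s

By discrete convolution, Q_j = Σ (P_i / 10 mm) · U_{j−i}.
At t = 3 h (j=6): Q = (20.6/10)·4 + (15.1/10)·5 + (23/10)·7 + (9/10)·9 = 40.0 m³/s.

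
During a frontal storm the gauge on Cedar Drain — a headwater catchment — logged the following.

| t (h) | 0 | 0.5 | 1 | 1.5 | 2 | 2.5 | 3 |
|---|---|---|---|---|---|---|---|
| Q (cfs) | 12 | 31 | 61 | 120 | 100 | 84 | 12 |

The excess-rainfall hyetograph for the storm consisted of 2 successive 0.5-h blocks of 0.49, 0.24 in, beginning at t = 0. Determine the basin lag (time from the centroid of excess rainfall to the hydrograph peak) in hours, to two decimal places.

t_L ≈ 1.09 h

Centroid of excess rainfall: t_c = Σ P_i·t̄_i / ΣP_i = 0.4144 h (block centres at 0.25, 0.75 h).
Hydrograph peak occurs at t = 1.5 h, so basin lag t_L = 1.5 − 0.4144 = 1.09 h.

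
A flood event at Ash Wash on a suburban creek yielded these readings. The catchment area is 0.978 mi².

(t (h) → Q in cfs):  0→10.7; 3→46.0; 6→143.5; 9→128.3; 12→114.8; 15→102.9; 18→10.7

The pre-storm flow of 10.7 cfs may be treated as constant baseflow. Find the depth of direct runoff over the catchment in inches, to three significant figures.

d ≈ 2.29 in

Direct runoff: 0.0, 35.3, 132.8, 117.6, 104.1, 92.2, 0.0 cfs; ΣQ_DR = 482.0 cfs.
V = ΣQ_DR · Δt = 482.0 × 10800 s = 5.206 × 10^6 ft³.
Over A = 0.978 mi², depth = V / A = 2.29 in.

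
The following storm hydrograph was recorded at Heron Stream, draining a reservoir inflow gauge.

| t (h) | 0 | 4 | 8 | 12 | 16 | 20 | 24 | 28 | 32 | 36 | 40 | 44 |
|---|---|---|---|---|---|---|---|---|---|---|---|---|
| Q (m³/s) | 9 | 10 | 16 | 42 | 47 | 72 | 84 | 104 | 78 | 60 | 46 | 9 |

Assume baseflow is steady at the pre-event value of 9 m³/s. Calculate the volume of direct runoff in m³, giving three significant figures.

V ≈ 6.75 × 10^6 m³

Direct-runoff ordinates (Q − Q_b): 0.0, 1.0, 7.0, 33.0, 38.0, 63.0, 75.0, 95.0, 69.0, 51.0, 37.0, 0.0 m³/s.
ΣQ_DR = 469.0 m³/s.
With Δt = 4 h = 14400 s, V = ΣQ_DR · Δt = 469.0 × 14400 = 6.75 × 10^6 m³.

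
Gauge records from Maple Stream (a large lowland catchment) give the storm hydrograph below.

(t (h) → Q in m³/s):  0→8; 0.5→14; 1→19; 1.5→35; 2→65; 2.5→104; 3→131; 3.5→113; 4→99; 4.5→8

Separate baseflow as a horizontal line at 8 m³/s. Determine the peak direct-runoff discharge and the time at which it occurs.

Q_p = 123.0 m³/s at t = 3 h

Subtracting baseflow gives direct-runoff ordinates: 0.0, 6.0, 11.0, 27.0, 57.0, 96.0, 123.0, 105.0, 91.0, 0.0 m³/s.
The maximum is 123.0 m³/s, occurring at the reading for t = 3 h.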